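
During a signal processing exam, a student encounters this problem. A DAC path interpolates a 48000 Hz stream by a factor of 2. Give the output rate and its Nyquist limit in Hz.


Step 1 — output sample rate after interpolation by L:
fs_out = L * fs_in = 2 * 48000 = 96000 Hz

Step 2 — Nyquist frequency of the output stream:
f_Nyq = fs_out / 2 = 96000 / 2 = 48000.0 Hz

fs_out = 96000 Hz; f_Nyquist = 48000.0 Hz


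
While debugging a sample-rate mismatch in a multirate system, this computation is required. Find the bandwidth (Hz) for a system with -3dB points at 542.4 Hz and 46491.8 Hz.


Bandwidth is the difference of -3dB frequencies:
BW = f_high - f_low
   = 46491.8 - 542.4
   = 45949.4 Hz

45949.4 Hz


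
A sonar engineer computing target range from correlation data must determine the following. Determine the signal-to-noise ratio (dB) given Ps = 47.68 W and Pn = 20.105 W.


SNR in decibels:
SNR = 10 * log10(Ps / Pn)
    = 10 * log10(47.68 / 20.105)
    = 10 * log10(2.3715)
    = 10 * 0.375
    = 3.75 dB

3.75 dB


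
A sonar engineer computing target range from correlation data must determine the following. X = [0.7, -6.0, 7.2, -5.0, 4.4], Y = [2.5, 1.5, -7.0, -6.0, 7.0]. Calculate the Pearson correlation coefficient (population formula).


Pearson correlation coefficient (population):
r = cov(X,Y) / (std(X) * std(Y))
Mean X = 0.26, Mean Y = -0.4
Cov(X,Y) = 0.734
Std(X) = 5.144939, Std(Y) = 5.323533
r = 0.0268

0.0268


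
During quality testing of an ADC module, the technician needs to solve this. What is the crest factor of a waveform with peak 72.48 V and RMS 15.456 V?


Crest factor is the ratio of peak to RMS:
CF = V_peak / V_rms
   = 72.48 / 15.456
   = 4.6894

4.6894


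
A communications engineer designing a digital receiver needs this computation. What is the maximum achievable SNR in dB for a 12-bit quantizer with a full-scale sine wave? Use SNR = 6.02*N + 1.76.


Theoretical SNR for a full-scale sinusoid:
SNR = 6.02 * N + 1.76
    = 6.02 * 12 + 1.76
    = 72.24 + 1.76
    = 74.0 dB

74.0 dB


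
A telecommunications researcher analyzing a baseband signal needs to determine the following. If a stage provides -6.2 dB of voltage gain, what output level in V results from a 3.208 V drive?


Output voltage from dB gain:
V_out = V_in * 10^(gain_dB / 20)
      = 3.208 * 10^(-6.2 / 20)
      = 3.208 * 0.489779
      = 1.5712 V

1.5712 V


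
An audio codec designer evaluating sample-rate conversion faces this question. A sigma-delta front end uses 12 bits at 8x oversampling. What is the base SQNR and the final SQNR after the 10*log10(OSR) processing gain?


Step 1 — baseline SQNR at Nyquist:
SQNR_base = 6.02*N + 1.76
          = 6.02*12 + 1.76
          = 74.0 dB

Step 2 — oversampling processing gain:
G = 10*log10(OSR) = 10*log10(8) = 9.03 dB

Step 3 — total:
SQNR_total = 74.0 + 9.03 = 83.03 dB

Base SQNR = 74.0 dB; oversampled SQNR = 83.03 dB


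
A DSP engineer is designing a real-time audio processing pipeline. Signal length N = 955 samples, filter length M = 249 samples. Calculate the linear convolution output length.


Linear convolution output length:
L = N + M - 1
  = 955 + 249 - 1
  = 1203 samples

1203


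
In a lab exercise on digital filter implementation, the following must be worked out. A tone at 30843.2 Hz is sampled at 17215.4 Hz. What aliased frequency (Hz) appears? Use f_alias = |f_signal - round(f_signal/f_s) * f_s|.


Compute the nearest integer multiple of fs to the signal:
n = round(30843.2 / 17215.4) = 2
f_alias = |30843.2 - 2 * 17215.4|
        = |30843.2 - 34430.8|
        = 3587.6 Hz

3587.6


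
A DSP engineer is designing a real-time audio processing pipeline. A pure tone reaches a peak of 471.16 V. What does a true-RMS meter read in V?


RMS voltage for a sinusoidal waveform:
V_rms = V_peak / sqrt(2)
      = 471.16 / 1.414214
      = 333.16 V

333.16 V


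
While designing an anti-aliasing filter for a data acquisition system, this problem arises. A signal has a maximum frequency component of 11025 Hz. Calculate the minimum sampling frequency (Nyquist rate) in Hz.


The Nyquist rate is twice the maximum frequency component.
fs_min = 2 * fmax
      = 2 * 11025
      = 22050 Hz

22050


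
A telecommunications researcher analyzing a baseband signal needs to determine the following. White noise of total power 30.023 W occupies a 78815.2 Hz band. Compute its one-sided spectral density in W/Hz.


Power spectral density:
PSD = P / BW
    = 30.023 / 78815.2
    = 0.00038093 W/Hz

0.00038093 W/Hz


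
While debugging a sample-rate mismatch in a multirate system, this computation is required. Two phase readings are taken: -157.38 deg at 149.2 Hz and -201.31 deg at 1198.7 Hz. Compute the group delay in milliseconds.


Group delay from phase difference:
tau = -d(phi)/d(omega)
d(phi) = -43.93 deg = -0.766723 rad
d(omega) = 2*pi*(1198.7 - 149.2) = 6594.203 rad/s
tau = -(-0.766723) / 6594.203
    = 0.1163 ms

0.1163 ms


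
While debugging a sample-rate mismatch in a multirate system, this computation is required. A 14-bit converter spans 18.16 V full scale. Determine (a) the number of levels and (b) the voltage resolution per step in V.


Step 1 — number of quantization levels:
L = 2^N = 2^14 = 16384

Step 2 — LSB step size:
delta = Vfs / L
      = 18.16 / 16384
      = 0.0011084 V

Levels = 16384; step size = 0.0011084 V


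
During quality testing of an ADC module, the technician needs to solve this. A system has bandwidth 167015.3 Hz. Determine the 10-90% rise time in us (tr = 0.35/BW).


Rise time from bandwidth relationship:
tr = 0.35 / BW
   = 0.35 / 167015.3
   = 2.09561639e-06 s
   = 2.0956 us

2.0956 us


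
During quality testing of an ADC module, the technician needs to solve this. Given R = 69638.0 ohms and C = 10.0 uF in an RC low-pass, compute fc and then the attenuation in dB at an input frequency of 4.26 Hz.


Step 1 — cutoff frequency:
fc = 1 / (2*pi*R*C)
C = 10.0 uF = 1e-05 F
fc = 1 / (2*pi*69638.0*1e-05)
   = 0.228546 Hz

Step 2 — magnitude at f = 4.26 Hz:
|H(f)| = 1 / sqrt(1 + (f/fc)^2)
f/fc = 4.26 / 0.228546 = 18.639574
|H| = 1 / sqrt(1 + 347.433719) = 0.0535723
|H|_dB = 20*log10(0.0535723) = -25.42 dB

fc = 0.228546 Hz; |H(4.26 Hz)| = -25.42 dB


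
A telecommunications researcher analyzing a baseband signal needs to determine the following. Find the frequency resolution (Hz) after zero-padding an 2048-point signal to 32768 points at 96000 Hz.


Frequency resolution after zero-padding:
N_padded = 2048 * 16 = 32768
df = fs / N_padded
   = 96000 / 32768
   = 2.9297 Hz

2.9297 Hz


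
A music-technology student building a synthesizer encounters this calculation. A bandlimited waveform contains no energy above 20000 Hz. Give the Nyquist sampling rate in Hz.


The Nyquist rate is twice the maximum frequency component.
fs_min = 2 * fmax
      = 2 * 20000
      = 40000 Hz

40000


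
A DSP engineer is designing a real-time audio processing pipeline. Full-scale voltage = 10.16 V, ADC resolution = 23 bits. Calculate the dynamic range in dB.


Dynamic range from full-scale to LSB:
V_min = V_max / 2^bits = 10.16 / 2^23
DR = 20 * log10(V_max / V_min)
   = 20 * log10(2^23)
   = 20 * 23 * log10(2)
   = 138.47 dB

138.47 dB


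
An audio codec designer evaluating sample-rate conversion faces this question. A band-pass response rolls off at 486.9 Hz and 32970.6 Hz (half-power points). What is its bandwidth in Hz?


Bandwidth is the difference of -3dB frequencies:
BW = f_high - f_low
   = 32970.6 - 486.9
   = 32483.7 Hz

32483.7 Hz


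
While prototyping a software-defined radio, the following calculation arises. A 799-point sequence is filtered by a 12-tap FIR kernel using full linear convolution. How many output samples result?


Linear convolution output length:
L = N + M - 1
  = 799 + 12 - 1
  = 810 samples

810


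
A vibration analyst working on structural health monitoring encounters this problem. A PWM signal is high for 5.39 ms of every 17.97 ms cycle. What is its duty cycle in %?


Duty cycle as a percentage:
DC = (t_on / T) * 100
   = (5.39 / 17.97) * 100
   = 0.299944 * 100
   = 29.99 %

29.99 %


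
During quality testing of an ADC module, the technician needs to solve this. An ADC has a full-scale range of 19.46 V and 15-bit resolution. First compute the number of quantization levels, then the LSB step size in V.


Step 1 — number of quantization levels:
L = 2^N = 2^15 = 32768

Step 2 — LSB step size:
delta = Vfs / L
      = 19.46 / 32768
      = 0.00059387 V

Levels = 32768; step size = 0.00059387 V


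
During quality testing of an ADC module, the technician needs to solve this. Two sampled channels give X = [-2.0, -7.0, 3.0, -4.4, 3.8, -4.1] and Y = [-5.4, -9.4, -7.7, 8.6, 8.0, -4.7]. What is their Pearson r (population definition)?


Pearson correlation coefficient (population):
r = cov(X,Y) / (std(X) * std(Y))
Mean X = -1.7833, Mean Y = -1.7667
Cov(X,Y) = 7.737778
Std(X) = 3.948171, Std(Y) = 7.281636
r = 0.2691

0.2691


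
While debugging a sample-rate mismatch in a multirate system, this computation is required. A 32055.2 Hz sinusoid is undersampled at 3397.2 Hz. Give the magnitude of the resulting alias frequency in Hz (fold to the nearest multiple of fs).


Compute the nearest integer multiple of fs to the signal:
n = round(32055.2 / 3397.2) = 9
f_alias = |32055.2 - 9 * 3397.2|
        = |32055.2 - 30574.8|
        = 1480.4 Hz

1480.4


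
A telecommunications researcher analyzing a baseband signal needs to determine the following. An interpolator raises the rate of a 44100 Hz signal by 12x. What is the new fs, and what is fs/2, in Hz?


Step 1 — output sample rate after interpolation by L:
fs_out = L * fs_in = 12 * 44100 = 529200 Hz

Step 2 — Nyquist frequency of the output stream:
f_Nyq = fs_out / 2 = 529200 / 2 = 264600.0 Hz

fs_out = 529200 Hz; f_Nyquist = 264600.0 Hz


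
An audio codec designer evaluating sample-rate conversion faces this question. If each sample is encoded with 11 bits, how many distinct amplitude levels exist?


Number of quantization levels = 2^N
= 2^11
= 2048

2048


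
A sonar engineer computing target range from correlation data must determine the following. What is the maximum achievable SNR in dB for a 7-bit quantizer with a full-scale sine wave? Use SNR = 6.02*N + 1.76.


Theoretical SNR for a full-scale sinusoid:
SNR = 6.02 * N + 1.76
    = 6.02 * 7 + 1.76
    = 42.14 + 1.76
    = 43.9 dB

43.9 dB


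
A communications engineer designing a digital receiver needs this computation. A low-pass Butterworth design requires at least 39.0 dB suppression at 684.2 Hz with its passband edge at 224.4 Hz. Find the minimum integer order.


Butterworth filter order formula:
n = log10(10^(A/10) - 1) / (2 * log10(f_stop/f_pass))
10^(39.0/10) - 1 = 7942.2823
f_stop/f_pass = 684.2 / 224.4 = 3.049
n = 4.0275 -> ceil = 5

5


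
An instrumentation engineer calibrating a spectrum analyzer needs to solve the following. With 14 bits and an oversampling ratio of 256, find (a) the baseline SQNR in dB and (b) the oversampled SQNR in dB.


Step 1 — baseline SQNR at Nyquist:
SQNR_base = 6.02*N + 1.76
          = 6.02*14 + 1.76
          = 86.04 dB

Step 2 — oversampling processing gain:
G = 10*log10(OSR) = 10*log10(256) = 24.08 dB

Step 3 — total:
SQNR_total = 86.04 + 24.08 = 110.12 dB

Base SQNR = 86.04 dB; oversampled SQNR = 110.12 dB


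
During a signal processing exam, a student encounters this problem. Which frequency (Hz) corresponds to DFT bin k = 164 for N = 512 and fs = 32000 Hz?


Frequency of DFT bin k:
f_k = k * fs / N
    = 164 * 32000 / 512
    = 5248000 / 512
    = 10250.0 Hz

10250.0 Hz


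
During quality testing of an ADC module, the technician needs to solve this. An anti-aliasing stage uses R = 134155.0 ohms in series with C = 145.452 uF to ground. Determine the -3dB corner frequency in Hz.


Cutoff frequency of a first-order RC filter:
fc = 1 / (2 * pi * R * C)
C = 145.452 uF = 0.000145452 F
fc = 1 / (2 * pi * 134155.0 * 0.000145452)
   = 1 / 122.60450527593
   = 0.008156 Hz

0.008156 Hz


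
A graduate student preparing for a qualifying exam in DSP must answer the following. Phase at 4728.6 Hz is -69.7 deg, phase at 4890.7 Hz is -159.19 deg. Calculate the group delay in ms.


Group delay from phase difference:
tau = -d(phi)/d(omega)
d(phi) = -89.49 deg = -1.561895 rad
d(omega) = 2*pi*(4890.7 - 4728.6) = 1018.5043 rad/s
tau = -(-1.561895) / 1018.5043
    = 1.5335 ms

1.5335 ms


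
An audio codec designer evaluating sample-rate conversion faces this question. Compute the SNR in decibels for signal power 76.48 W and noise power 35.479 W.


SNR in decibels:
SNR = 10 * log10(Ps / Pn)
    = 10 * log10(76.48 / 35.479)
    = 10 * log10(2.1556)
    = 10 * 0.3336
    = 3.34 dB

3.34 dB


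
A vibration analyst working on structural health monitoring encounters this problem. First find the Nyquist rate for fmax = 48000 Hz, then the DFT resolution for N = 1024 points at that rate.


Step 1 — Nyquist sampling rate:
fs = 2 * fmax = 2 * 48000 = 96000 Hz

Step 2 — DFT bin spacing:
df = fs / N = 96000 / 1024 = 93.75 Hz

93.75 Hz


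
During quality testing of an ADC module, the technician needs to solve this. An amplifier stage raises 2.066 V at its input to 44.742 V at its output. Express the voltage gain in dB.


Voltage gain in dB:
G = 20 * log10(Vout / Vin)
  = 20 * log10(44.742 / 2.066)
  = 20 * log10(21.656341)
  = 20 * 1.335585
  = 26.71 dB

26.71 dB


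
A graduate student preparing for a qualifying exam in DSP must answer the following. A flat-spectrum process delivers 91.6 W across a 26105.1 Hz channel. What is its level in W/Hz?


Power spectral density:
PSD = P / BW
    = 91.6 / 26105.1
    = 0.00350889 W/Hz

0.00350889 W/Hz


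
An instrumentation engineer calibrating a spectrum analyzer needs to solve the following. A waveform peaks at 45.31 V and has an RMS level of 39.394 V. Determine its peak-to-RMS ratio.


Crest factor is the ratio of peak to RMS:
CF = V_peak / V_rms
   = 45.31 / 39.394
   = 1.1502

1.1502


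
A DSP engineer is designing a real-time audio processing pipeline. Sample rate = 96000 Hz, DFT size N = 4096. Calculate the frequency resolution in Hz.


DFT frequency resolution:
df = fs / N
   = 96000 / 4096
   = 23.4375 Hz

23.4375 Hz


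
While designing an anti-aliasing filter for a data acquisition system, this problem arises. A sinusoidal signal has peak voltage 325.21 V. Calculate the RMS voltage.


RMS voltage for a sinusoidal waveform:
V_rms = V_peak / sqrt(2)
      = 325.21 / 1.414214
      = 229.958 V

229.958 V


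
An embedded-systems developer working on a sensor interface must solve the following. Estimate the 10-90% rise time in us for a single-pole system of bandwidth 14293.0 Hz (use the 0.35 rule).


Rise time from bandwidth relationship:
tr = 0.35 / BW
   = 0.35 / 14293.0
   = 2.448751137e-05 s
   = 24.4875 us

24.4875 us


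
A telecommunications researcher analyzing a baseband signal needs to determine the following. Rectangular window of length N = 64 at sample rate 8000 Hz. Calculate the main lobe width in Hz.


Main lobe width for a rectangular window:
Width = 2 * fs / N
      = 2 * 8000 / 64
      = 16000 / 64
      = 250.0 Hz

250.0 Hz


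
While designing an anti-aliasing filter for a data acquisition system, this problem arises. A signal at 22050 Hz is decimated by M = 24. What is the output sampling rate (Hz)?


Decimation reduces the sample rate:
fs_out = fs_in / M
       = 22050 / 24
       = 918.75 Hz

918.75 Hz


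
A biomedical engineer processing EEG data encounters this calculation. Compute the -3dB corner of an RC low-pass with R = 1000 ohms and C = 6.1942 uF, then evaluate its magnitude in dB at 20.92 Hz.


Step 1 — cutoff frequency:
fc = 1 / (2*pi*R*C)
C = 6.1942 uF = 6.1942e-06 F
fc = 1 / (2*pi*1000*6.1942e-06)
   = 25.6942 Hz

Step 2 — magnitude at f = 20.92 Hz:
|H(f)| = 1 / sqrt(1 + (f/fc)^2)
f/fc = 20.92 / 25.6942 = 0.814192
|H| = 1 / sqrt(1 + 0.662909) = 0.7754714
|H|_dB = 20*log10(0.7754714) = -2.21 dB

fc = 25.6942 Hz; |H(20.92 Hz)| = -2.21 dB


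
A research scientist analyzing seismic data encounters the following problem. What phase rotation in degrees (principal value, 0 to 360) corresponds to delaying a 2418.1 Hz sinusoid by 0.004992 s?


Phase shift from frequency and time delay:
phi = 360 * f * t_delay
    = 360 * 2418.1 * 0.004992
    = 4345.62 degrees
    mod 360 = 25.62 degrees

25.62 degrees


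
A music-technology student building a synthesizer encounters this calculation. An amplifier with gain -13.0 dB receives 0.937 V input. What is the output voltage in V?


Output voltage from dB gain:
V_out = V_in * 10^(gain_dB / 20)
      = 0.937 * 10^(-13.0 / 20)
      = 0.937 * 0.223872
      = 0.2098 V

0.2098 V


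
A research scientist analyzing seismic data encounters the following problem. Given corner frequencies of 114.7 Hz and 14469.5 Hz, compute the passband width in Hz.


Bandwidth is the difference of -3dB frequencies:
BW = f_high - f_low
   = 14469.5 - 114.7
   = 14354.8 Hz

14354.8 Hz


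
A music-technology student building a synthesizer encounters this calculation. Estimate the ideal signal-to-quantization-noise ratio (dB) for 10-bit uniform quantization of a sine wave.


Theoretical SNR for a full-scale sinusoid:
SNR = 6.02 * N + 1.76
    = 6.02 * 10 + 1.76
    = 60.2 + 1.76
    = 61.96 dB

61.96 dB


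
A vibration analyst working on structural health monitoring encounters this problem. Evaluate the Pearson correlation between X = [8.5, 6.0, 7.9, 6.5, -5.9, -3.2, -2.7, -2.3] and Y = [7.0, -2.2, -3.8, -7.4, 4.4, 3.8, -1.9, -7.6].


Pearson correlation coefficient (population):
r = cov(X,Y) / (std(X) * std(Y))
Mean X = 1.85, Mean Y = -0.9625
Cov(X,Y) = -4.135625
Std(X) = 5.513166, Std(Y) = 5.13321
r = -0.1461

-0.1461


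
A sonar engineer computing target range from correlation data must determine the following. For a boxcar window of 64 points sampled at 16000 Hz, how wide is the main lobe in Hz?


Main lobe width for a rectangular window:
Width = 2 * fs / N
      = 2 * 16000 / 64
      = 32000 / 64
      = 500.0 Hz

500.0 Hz


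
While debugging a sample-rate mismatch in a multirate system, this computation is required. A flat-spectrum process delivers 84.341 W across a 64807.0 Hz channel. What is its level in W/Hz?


Power spectral density:
PSD = P / BW
    = 84.341 / 64807.0
    = 0.00130142 W/Hz

0.00130142 W/Hz


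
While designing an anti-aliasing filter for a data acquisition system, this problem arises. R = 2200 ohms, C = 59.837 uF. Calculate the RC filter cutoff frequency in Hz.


Cutoff frequency of a first-order RC filter:
fc = 1 / (2 * pi * R * C)
C = 59.837 uF = 5.9837e-05 F
fc = 1 / (2 * pi * 2200 * 5.9837e-05)
   = 1 / 0.82712731029655
   = 1.209004 Hz

1.209004 Hz


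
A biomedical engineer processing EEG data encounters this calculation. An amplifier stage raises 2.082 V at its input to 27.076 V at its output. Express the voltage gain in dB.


Voltage gain in dB:
G = 20 * log10(Vout / Vin)
  = 20 * log10(27.076 / 2.082)
  = 20 * log10(13.004803)
  = 20 * 1.114104
  = 22.28 dB

22.28 dB


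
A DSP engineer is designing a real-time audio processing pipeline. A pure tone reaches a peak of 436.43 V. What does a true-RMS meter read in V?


RMS voltage for a sinusoidal waveform:
V_rms = V_peak / sqrt(2)
      = 436.43 / 1.414214
      = 308.603 V

308.603 V


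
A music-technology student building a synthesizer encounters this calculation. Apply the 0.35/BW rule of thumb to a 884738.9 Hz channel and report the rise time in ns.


Rise time from bandwidth relationship:
tr = 0.35 / BW
   = 0.35 / 884738.9
   = 3.955969383e-07 s
   = 395.5969 ns

395.5969 ns


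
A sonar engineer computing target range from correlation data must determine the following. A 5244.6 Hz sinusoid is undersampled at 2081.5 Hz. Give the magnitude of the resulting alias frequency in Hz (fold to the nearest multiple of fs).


Compute the nearest integer multiple of fs to the signal:
n = round(5244.6 / 2081.5) = 3
f_alias = |5244.6 - 3 * 2081.5|
        = |5244.6 - 6244.5|
        = 999.9 Hz

999.9


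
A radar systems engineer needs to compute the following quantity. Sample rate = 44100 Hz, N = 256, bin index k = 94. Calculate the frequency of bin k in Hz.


Frequency of DFT bin k:
f_k = k * fs / N
    = 94 * 44100 / 256
    = 4145400 / 256
    = 16192.969 Hz

16192.969 Hz


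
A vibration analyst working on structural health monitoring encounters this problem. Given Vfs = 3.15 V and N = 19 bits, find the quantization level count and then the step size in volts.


Step 1 — number of quantization levels:
L = 2^N = 2^19 = 524288

Step 2 — LSB step size:
delta = Vfs / L
      = 3.15 / 524288
      = 6.01e-06 V

Levels = 524288; step size = 6.01e-06 V


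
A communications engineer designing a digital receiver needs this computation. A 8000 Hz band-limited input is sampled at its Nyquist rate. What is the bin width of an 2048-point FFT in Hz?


Step 1 — Nyquist sampling rate:
fs = 2 * fmax = 2 * 8000 = 16000 Hz

Step 2 — DFT bin spacing:
df = fs / N = 16000 / 2048 = 7.8125 Hz

7.8125 Hz


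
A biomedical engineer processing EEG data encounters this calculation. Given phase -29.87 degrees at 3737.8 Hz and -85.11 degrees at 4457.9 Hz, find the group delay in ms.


Group delay from phase difference:
tau = -d(phi)/d(omega)
d(phi) = -55.24 deg = -0.96412 rad
d(omega) = 2*pi*(4457.9 - 3737.8) = 4524.5217 rad/s
tau = -(-0.96412) / 4524.5217
    = 0.2131 ms

0.2131 ms


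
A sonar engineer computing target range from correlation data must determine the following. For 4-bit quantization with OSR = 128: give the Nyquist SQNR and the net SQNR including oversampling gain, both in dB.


Step 1 — baseline SQNR at Nyquist:
SQNR_base = 6.02*N + 1.76
          = 6.02*4 + 1.76
          = 25.84 dB

Step 2 — oversampling processing gain:
G = 10*log10(OSR) = 10*log10(128) = 21.07 dB

Step 3 — total:
SQNR_total = 25.84 + 21.07 = 46.91 dB

Base SQNR = 25.84 dB; oversampled SQNR = 46.91 dB


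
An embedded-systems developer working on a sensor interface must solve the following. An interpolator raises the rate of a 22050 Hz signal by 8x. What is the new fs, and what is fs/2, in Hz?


Step 1 — output sample rate after interpolation by L:
fs_out = L * fs_in = 8 * 22050 = 176400 Hz

Step 2 — Nyquist frequency of the output stream:
f_Nyq = fs_out / 2 = 176400 / 2 = 88200.0 Hz

fs_out = 176400 Hz; f_Nyquist = 88200.0 Hz


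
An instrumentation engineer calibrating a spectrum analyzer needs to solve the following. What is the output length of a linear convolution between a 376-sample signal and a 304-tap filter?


Linear convolution output length:
L = N + M - 1
  = 376 + 304 - 1
  = 679 samples

679


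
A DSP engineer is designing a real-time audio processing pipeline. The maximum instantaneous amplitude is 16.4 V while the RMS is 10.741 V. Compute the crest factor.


Crest factor is the ratio of peak to RMS:
CF = V_peak / V_rms
   = 16.4 / 10.741
   = 1.5269

1.5269


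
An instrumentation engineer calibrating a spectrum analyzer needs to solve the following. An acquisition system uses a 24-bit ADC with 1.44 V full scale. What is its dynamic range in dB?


Dynamic range from full-scale to LSB:
V_min = V_max / 2^bits = 1.44 / 2^24
DR = 20 * log10(V_max / V_min)
   = 20 * log10(2^24)
   = 20 * 24 * log10(2)
   = 144.49 dB

144.49 dB


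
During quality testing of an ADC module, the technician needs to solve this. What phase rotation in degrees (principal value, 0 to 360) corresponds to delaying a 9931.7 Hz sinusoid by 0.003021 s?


Phase shift from frequency and time delay:
phi = 360 * f * t_delay
    = 360 * 9931.7 * 0.003021
    = 10801.32 degrees
    mod 360 = 1.32 degrees

1.32 degrees


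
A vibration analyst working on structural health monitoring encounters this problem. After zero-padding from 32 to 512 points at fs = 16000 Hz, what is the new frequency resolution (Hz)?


Frequency resolution after zero-padding:
N_padded = 32 * 16 = 512
df = fs / N_padded
   = 16000 / 512
   = 31.25 Hz

31.25 Hz


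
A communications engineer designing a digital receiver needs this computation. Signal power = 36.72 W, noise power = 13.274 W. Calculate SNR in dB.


SNR in decibels:
SNR = 10 * log10(Ps / Pn)
    = 10 * log10(36.72 / 13.274)
    = 10 * log10(2.7663)
    = 10 * 0.4419
    = 4.42 dB

4.42 dB


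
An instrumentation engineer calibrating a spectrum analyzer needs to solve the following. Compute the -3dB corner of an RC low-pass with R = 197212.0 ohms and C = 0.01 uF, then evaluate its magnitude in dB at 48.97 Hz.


Step 1 — cutoff frequency:
fc = 1 / (2*pi*R*C)
C = 0.01 uF = 1e-08 F
fc = 1 / (2*pi*197212.0*1e-08)
   = 80.7025 Hz

Step 2 — magnitude at f = 48.97 Hz:
|H(f)| = 1 / sqrt(1 + (f/fc)^2)
f/fc = 48.97 / 80.7025 = 0.606797
|H| = 1 / sqrt(1 + 0.368203) = 0.8549185
|H|_dB = 20*log10(0.8549185) = -1.36 dB

fc = 80.7025 Hz; |H(48.97 Hz)| = -1.36 dB


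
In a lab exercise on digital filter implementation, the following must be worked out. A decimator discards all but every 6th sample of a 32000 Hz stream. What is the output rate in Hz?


Decimation reduces the sample rate:
fs_out = fs_in / M
       = 32000 / 6
       = 5333.3333 Hz

5333.3333 Hz


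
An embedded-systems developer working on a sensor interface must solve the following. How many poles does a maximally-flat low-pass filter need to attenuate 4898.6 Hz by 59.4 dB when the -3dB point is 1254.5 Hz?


Butterworth filter order formula:
n = log10(10^(A/10) - 1) / (2 * log10(f_stop/f_pass))
10^(59.4/10) - 1 = 870962.59
f_stop/f_pass = 4898.6 / 1254.5 = 3.9048
n = 5.0203 -> ceil = 6

6


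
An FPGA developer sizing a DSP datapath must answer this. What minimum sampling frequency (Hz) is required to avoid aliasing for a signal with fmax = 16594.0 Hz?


The Nyquist rate is twice the maximum frequency component.
fs_min = 2 * fmax
      = 2 * 16594.0
      = 33188.0 Hz

33188.0


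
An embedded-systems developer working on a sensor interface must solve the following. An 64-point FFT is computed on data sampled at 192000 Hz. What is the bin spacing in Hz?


DFT frequency resolution:
df = fs / N
   = 192000 / 64
   = 3000.0 Hz

3000.0 Hz


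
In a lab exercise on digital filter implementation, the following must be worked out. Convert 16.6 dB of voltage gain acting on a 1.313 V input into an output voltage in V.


Output voltage from dB gain:
V_out = V_in * 10^(gain_dB / 20)
      = 1.313 * 10^(16.6 / 20)
      = 1.313 * 6.76083
      = 8.877 V

8.877 V


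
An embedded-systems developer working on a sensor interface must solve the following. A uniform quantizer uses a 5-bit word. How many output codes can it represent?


Number of quantization levels = 2^N
= 2^5
= 32

32


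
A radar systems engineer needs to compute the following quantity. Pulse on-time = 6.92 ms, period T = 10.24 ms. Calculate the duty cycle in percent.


Duty cycle as a percentage:
DC = (t_on / T) * 100
   = (6.92 / 10.24) * 100
   = 0.675781 * 100
   = 67.58 %

67.58 %


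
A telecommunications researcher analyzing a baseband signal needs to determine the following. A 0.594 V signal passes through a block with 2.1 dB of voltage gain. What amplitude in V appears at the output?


Output voltage from dB gain:
V_out = V_in * 10^(gain_dB / 20)
      = 0.594 * 10^(2.1 / 20)
      = 0.594 * 1.273503
      = 0.7565 V

0.7565 V


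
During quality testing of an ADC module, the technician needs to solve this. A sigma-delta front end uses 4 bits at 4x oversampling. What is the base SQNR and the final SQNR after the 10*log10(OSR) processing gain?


Step 1 — baseline SQNR at Nyquist:
SQNR_base = 6.02*N + 1.76
          = 6.02*4 + 1.76
          = 25.84 dB

Step 2 — oversampling processing gain:
G = 10*log10(OSR) = 10*log10(4) = 6.02 dB

Step 3 — total:
SQNR_total = 25.84 + 6.02 = 31.86 dB

Base SQNR = 25.84 dB; oversampled SQNR = 31.86 dB


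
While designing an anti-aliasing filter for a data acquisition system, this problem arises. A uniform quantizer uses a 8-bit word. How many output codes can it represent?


Number of quantization levels = 2^N
= 2^8
= 256

256


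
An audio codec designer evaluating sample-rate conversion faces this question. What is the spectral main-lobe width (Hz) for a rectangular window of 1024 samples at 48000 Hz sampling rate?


Main lobe width for a rectangular window:
Width = 2 * fs / N
      = 2 * 48000 / 1024
      = 96000 / 1024
      = 93.75 Hz

93.75 Hz


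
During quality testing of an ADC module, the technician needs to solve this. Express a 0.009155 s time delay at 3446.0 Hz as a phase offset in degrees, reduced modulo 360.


Phase shift from frequency and time delay:
phi = 360 * f * t_delay
    = 360 * 3446.0 * 0.009155
    = 11357.33 degrees
    mod 360 = 197.33 degrees

197.33 degrees


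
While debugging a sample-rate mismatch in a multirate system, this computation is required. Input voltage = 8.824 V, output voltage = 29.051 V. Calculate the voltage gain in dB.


Voltage gain in dB:
G = 20 * log10(Vout / Vin)
  = 20 * log10(29.051 / 8.824)
  = 20 * log10(3.292271)
  = 20 * 0.517496
  = 10.35 dB

10.35 dB


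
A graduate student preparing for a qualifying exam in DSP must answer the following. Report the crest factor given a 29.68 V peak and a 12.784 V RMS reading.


Crest factor is the ratio of peak to RMS:
CF = V_peak / V_rms
   = 29.68 / 12.784
   = 2.3217

2.3217


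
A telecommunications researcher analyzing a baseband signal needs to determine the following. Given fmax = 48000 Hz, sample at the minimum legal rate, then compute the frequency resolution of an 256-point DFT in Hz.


Step 1 — Nyquist sampling rate:
fs = 2 * fmax = 2 * 48000 = 96000 Hz

Step 2 — DFT bin spacing:
df = fs / N = 96000 / 256 = 375.0 Hz

375.0 Hz


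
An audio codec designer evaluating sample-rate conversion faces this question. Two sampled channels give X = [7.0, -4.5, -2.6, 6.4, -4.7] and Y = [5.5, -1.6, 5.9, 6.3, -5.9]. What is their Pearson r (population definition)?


Pearson correlation coefficient (population):
r = cov(X,Y) / (std(X) * std(Y))
Mean X = 0.32, Mean Y = 2.04
Cov(X,Y) = 19.0292
Std(X) = 5.263991, Std(Y) = 4.925688
r = 0.7339

0.7339


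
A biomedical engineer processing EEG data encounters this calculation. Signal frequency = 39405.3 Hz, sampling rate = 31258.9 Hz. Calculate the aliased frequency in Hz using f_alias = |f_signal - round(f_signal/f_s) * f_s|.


Compute the nearest integer multiple of fs to the signal:
n = round(39405.3 / 31258.9) = 1
f_alias = |39405.3 - 1 * 31258.9|
        = |39405.3 - 31258.9|
        = 8146.4 Hz

8146.4


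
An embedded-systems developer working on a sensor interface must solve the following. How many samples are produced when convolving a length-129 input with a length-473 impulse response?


Linear convolution output length:
L = N + M - 1
  = 129 + 473 - 1
  = 601 samples

601


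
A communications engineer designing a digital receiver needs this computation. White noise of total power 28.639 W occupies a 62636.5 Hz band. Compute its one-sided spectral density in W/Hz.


Power spectral density:
PSD = P / BW
    = 28.639 / 62636.5
    = 0.00045723 W/Hz

0.00045723 W/Hz


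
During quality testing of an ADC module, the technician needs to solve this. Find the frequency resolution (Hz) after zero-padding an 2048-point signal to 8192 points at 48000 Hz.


Frequency resolution after zero-padding:
N_padded = 2048 * 4 = 8192
df = fs / N_padded
   = 48000 / 8192
   = 5.8594 Hz

5.8594 Hz


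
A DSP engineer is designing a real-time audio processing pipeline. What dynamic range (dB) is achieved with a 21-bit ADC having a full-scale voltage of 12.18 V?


Dynamic range from full-scale to LSB:
V_min = V_max / 2^bits = 12.18 / 2^21
DR = 20 * log10(V_max / V_min)
   = 20 * log10(2^21)
   = 20 * 21 * log10(2)
   = 126.43 dB

126.43 dB


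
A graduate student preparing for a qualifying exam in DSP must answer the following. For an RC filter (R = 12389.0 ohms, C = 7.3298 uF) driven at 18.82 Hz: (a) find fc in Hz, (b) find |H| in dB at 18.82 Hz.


Step 1 — cutoff frequency:
fc = 1 / (2*pi*R*C)
C = 7.3298 uF = 7.3298e-06 F
fc = 1 / (2*pi*12389.0*7.3298e-06)
   = 1.75264 Hz

Step 2 — magnitude at f = 18.82 Hz:
|H(f)| = 1 / sqrt(1 + (f/fc)^2)
f/fc = 18.82 / 1.75264 = 10.738087
|H| = 1 / sqrt(1 + 115.306512) = 0.0927252
|H|_dB = 20*log10(0.0927252) = -20.66 dB

fc = 1.75264 Hz; |H(18.82 Hz)| = -20.66 dB


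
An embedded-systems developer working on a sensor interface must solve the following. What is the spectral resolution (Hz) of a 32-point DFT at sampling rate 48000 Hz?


DFT frequency resolution:
df = fs / N
   = 48000 / 32
   = 1500.0 Hz

1500.0 Hz


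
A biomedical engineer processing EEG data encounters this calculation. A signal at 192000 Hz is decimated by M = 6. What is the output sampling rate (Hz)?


Decimation reduces the sample rate:
fs_out = fs_in / M
       = 192000 / 6
       = 32000.0 Hz

32000.0 Hz


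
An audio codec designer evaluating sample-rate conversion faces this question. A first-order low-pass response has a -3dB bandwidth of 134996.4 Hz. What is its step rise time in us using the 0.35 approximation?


Rise time from bandwidth relationship:
tr = 0.35 / BW
   = 0.35 / 134996.4
   = 2.59266173e-06 s
   = 2.5927 us

2.5927 us


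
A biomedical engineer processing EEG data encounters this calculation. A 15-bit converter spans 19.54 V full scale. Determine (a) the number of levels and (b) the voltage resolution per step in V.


Step 1 — number of quantization levels:
L = 2^N = 2^15 = 32768

Step 2 — LSB step size:
delta = Vfs / L
      = 19.54 / 32768
      = 0.00059631 V

Levels = 32768; step size = 0.00059631 V


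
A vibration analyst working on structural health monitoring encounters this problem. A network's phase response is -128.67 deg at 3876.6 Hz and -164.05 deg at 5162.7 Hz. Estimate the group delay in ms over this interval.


Group delay from phase difference:
tau = -d(phi)/d(omega)
d(phi) = -35.38 deg = -0.617497 rad
d(omega) = 2*pi*(5162.7 - 3876.6) = 8080.8046 rad/s
tau = -(-0.617497) / 8080.8046
    = 0.0764 ms

0.0764 ms


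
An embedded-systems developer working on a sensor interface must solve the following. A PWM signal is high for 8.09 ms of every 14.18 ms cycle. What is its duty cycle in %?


Duty cycle as a percentage:
DC = (t_on / T) * 100
   = (8.09 / 14.18) * 100
   = 0.570522 * 100
   = 57.05 %

57.05 %


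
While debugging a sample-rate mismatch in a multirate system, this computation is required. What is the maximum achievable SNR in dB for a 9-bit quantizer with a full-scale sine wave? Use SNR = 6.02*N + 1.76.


Theoretical SNR for a full-scale sinusoid:
SNR = 6.02 * N + 1.76
    = 6.02 * 9 + 1.76
    = 54.18 + 1.76
    = 55.94 dB

55.94 dB


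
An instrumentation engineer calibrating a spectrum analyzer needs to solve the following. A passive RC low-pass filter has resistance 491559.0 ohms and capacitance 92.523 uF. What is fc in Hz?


Cutoff frequency of a first-order RC filter:
fc = 1 / (2 * pi * R * C)
C = 92.523 uF = 9.2523e-05 F
fc = 1 / (2 * pi * 491559.0 * 9.2523e-05)
   = 1 / 285.76249328769
   = 0.003499 Hz

0.003499 Hz


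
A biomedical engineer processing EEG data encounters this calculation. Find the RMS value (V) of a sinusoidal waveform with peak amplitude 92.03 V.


RMS voltage for a sinusoidal waveform:
V_rms = V_peak / sqrt(2)
      = 92.03 / 1.414214
      = 65.075 V

65.075 V


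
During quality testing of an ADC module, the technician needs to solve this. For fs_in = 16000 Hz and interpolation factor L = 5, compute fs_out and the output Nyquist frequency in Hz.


Step 1 — output sample rate after interpolation by L:
fs_out = L * fs_in = 5 * 16000 = 80000 Hz

Step 2 — Nyquist frequency of the output stream:
f_Nyq = fs_out / 2 = 80000 / 2 = 40000.0 Hz

fs_out = 80000 Hz; f_Nyquist = 40000.0 Hz


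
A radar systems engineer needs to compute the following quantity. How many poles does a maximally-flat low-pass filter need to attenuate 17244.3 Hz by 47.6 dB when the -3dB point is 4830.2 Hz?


Butterworth filter order formula:
n = log10(10^(A/10) - 1) / (2 * log10(f_stop/f_pass))
10^(47.6/10) - 1 = 57542.9937
f_stop/f_pass = 17244.3 / 4830.2 = 3.5701
n = 4.3063 -> ceil = 5

5


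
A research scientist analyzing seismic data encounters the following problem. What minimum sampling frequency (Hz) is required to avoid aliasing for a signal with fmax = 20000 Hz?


The Nyquist rate is twice the maximum frequency component.
fs_min = 2 * fmax
      = 2 * 20000
      = 40000 Hz

40000


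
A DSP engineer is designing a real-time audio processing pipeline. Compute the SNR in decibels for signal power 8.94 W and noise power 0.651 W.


SNR in decibels:
SNR = 10 * log10(Ps / Pn)
    = 10 * log10(8.94 / 0.651)
    = 10 * log10(13.7327)
    = 10 * 1.1378
    = 11.38 dB

11.38 dB


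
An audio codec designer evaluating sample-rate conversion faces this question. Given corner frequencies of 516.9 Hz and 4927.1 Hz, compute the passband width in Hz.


Bandwidth is the difference of -3dB frequencies:
BW = f_high - f_low
   = 4927.1 - 516.9
   = 4410.2 Hz

4410.2 Hz


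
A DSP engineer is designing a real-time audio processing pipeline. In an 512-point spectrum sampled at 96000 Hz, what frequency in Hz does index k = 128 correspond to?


Frequency of DFT bin k:
f_k = k * fs / N
    = 128 * 96000 / 512
    = 12288000 / 512
    = 24000.0 Hz

24000.0 Hz


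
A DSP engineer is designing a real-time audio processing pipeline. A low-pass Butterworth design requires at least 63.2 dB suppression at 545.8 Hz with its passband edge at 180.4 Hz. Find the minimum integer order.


Butterworth filter order formula:
n = log10(10^(A/10) - 1) / (2 * log10(f_stop/f_pass))
10^(63.2/10) - 1 = 2089295.1309
f_stop/f_pass = 545.8 / 180.4 = 3.0255
n = 6.5724 -> ceil = 7

7


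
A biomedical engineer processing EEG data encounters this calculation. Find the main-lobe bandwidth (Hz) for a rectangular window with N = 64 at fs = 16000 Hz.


Main lobe width for a rectangular window:
Width = 2 * fs / N
      = 2 * 16000 / 64
      = 32000 / 64
      = 500.0 Hz

500.0 Hz


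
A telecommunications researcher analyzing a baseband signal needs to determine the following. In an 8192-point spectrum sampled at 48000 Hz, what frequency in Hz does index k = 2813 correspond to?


Frequency of DFT bin k:
f_k = k * fs / N
    = 2813 * 48000 / 8192
    = 135024000 / 8192
    = 16482.422 Hz

16482.422 Hz


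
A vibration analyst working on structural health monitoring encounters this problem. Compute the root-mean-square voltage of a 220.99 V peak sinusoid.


RMS voltage for a sinusoidal waveform:
V_rms = V_peak / sqrt(2)
      = 220.99 / 1.414214
      = 156.264 V

156.264 V


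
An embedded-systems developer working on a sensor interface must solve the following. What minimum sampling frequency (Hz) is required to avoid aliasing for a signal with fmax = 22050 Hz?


The Nyquist rate is twice the maximum frequency component.
fs_min = 2 * fmax
      = 2 * 22050
      = 44100 Hz

44100


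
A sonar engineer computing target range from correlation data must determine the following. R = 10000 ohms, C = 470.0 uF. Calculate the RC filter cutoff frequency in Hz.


Cutoff frequency of a first-order RC filter:
fc = 1 / (2 * pi * R * C)
C = 470.0 uF = 0.00047 F
fc = 1 / (2 * pi * 10000 * 0.00047)
   = 1 / 29.530970943744
   = 0.033863 Hz

0.033863 Hz


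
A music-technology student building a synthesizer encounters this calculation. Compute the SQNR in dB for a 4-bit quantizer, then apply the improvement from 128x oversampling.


Step 1 — baseline SQNR at Nyquist:
SQNR_base = 6.02*N + 1.76
          = 6.02*4 + 1.76
          = 25.84 dB

Step 2 — oversampling processing gain:
G = 10*log10(OSR) = 10*log10(128) = 21.07 dB

Step 3 — total:
SQNR_total = 25.84 + 21.07 = 46.91 dB

Base SQNR = 25.84 dB; oversampled SQNR = 46.91 dB
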